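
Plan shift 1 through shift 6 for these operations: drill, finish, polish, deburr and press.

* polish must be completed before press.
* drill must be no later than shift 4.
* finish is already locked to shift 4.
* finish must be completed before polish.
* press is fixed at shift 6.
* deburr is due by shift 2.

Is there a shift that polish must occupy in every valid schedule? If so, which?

finish is fixed at shift 4 and must come before polish, so polish is at least shift 5.
press is fixed at shift 6 and must come after polish, so polish is at most shift 5.
So polish must be shift 5.

shift 5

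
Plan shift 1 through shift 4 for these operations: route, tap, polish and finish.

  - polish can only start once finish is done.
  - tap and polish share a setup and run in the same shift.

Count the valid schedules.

24

Splitting on route: it can be shift 1 (6), shift 2 (6), shift 3 (6), shift 4 (6). Listing each branch's schedules as (tap, polish, finish) by shift number:
route=shift 1: (2,2,1) (3,3,1) (3,3,2) (4,4,1) (4,4,2) (4,4,3) — 6.
route=shift 2: (2,2,1) (3,3,1) (3,3,2) (4,4,1) (4,4,2) (4,4,3) — 6.
route=shift 3: (2,2,1) (3,3,1) (3,3,2) (4,4,1) (4,4,2) (4,4,3) — 6.
route=shift 4: (2,2,1) (3,3,1) (3,3,2) (4,4,1) (4,4,2) (4,4,3) — 6.
Summing: 6 + 6 + 6 + 6 = 24.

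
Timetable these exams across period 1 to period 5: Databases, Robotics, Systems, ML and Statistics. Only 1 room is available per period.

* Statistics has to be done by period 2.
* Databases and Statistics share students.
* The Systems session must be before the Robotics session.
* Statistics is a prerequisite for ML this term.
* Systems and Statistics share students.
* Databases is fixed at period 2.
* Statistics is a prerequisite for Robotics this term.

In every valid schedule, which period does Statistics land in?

period 1

Statistics's window is period 1–period 2.
Databases is fixed at period 2, and Statistics can't share a period with Databases.
So Statistics must be period 1.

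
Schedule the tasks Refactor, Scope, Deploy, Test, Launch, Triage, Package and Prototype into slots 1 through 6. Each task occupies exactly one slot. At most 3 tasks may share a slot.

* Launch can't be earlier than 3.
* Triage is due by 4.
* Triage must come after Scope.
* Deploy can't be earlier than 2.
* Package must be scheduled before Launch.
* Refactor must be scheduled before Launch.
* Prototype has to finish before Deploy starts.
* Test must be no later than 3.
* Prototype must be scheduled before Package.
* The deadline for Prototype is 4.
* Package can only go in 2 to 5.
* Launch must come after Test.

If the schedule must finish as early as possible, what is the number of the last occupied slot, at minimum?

The precedence chain requires at least 3 distinct slots.
With at most 3 per slot and 8 tasks, at least 3 slots are needed.
3 works (last occupied slot: 3): for example Refactor=1; Prototype=1; Launch=3; Deploy=2; Package=2; Triage=3; Scope=1; Test=2.

slot 3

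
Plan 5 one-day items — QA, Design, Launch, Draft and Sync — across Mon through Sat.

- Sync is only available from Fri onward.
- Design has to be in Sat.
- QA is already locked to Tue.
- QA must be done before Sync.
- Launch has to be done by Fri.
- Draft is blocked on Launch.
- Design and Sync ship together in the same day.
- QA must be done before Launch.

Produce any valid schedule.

QA=Tue, Design=Sat, Sync=Sat, Launch=Wed, Draft=Thu

Checking: Launch(Wed) before Draft(Thu); QA(Tue) before Launch(Wed); QA(Tue) before Sync(Sat); Design = Sync = Sat; Design=Sat in [Sat,Sat]; Launch=Wed in [Mon,Fri]; Sync=Sat in [Fri,Sat]; QA=Tue in [Tue,Tue].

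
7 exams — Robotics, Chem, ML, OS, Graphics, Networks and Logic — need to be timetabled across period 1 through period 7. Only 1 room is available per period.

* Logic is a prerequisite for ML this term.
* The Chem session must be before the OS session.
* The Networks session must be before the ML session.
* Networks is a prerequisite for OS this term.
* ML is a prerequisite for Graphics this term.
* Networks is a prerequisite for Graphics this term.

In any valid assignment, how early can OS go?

period 3

Precedence pushes OS to at least period 2.
OS at period 3 is achievable: Graphics -> period 6; OS -> period 3; Chem -> period 2; Logic -> period 4; ML -> period 5; Networks -> period 1; Robotics -> period 7.
Nothing earlier works — the capacity limit rule out every period before period 3.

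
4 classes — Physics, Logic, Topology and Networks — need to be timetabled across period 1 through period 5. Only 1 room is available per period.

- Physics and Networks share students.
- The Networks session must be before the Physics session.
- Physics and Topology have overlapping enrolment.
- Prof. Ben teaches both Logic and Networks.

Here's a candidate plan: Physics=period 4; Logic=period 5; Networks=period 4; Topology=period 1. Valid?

No. Physics and Networks share students is not satisfied.

Physics and Networks share students — violated.
The Networks session must be before the Physics session — violated.
Physics and Topology have overlapping enrolment — holds.
Prof. Ben teaches both Logic and Networks — holds.
Only 1 room is available per period — violated.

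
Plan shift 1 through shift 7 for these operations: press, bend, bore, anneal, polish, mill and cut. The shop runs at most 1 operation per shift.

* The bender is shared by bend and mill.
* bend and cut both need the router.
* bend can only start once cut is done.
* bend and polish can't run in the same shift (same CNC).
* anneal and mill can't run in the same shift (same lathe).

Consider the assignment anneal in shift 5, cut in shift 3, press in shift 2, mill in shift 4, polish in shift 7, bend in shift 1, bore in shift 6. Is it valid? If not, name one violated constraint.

The shop runs at most 1 operation per shift — holds.
bend can only start once cut is done — violated.
The bender is shared by bend and mill — holds.
bend and cut both need the router — holds.
anneal and mill can't run in the same shift (same lathe) — holds.
bend and polish can't run in the same shift (same CNC) — holds.

Invalid. bend can only start once cut is done.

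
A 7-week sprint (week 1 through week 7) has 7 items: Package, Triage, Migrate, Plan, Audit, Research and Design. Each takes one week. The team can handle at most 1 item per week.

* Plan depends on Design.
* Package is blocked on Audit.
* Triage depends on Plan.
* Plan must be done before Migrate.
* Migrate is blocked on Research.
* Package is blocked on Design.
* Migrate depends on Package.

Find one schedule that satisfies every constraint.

Design -> week 1, Package -> week 3, Research -> week 5, Triage -> week 7, Migrate -> week 6, Audit -> week 2, Plan -> week 4

Checking: Plan(week 4) before Migrate(week 6); Design(week 1) before Plan(week 4); Audit(week 2) before Package(week 3); Package(week 3) before Migrate(week 6); Research(week 5) before Migrate(week 6); Design(week 1) before Package(week 3); Plan(week 4) before Triage(week 7); max 1 per week (cap 1).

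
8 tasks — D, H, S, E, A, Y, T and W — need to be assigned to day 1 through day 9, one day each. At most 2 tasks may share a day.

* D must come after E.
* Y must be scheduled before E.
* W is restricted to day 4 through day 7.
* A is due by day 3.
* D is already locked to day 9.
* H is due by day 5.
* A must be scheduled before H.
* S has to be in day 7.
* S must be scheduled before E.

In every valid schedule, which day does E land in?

S is fixed at day 7 and must come before E, so E is at least day 8.
D is fixed at day 9 and must come after E, so E is at most day 8.
So E must be day 8.

day 8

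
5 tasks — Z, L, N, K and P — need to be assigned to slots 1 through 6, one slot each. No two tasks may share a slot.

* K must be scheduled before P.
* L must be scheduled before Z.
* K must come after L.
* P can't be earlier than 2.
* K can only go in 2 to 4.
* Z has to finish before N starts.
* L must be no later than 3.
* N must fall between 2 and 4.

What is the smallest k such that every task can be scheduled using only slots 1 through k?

5 slots

The precedence chain requires at least 3 distinct slots.
With at most 1 per slot and 5 tasks, at least 5 slots are needed.
5 works (last occupied slot: 5): for example L -> 1; N -> 4; Z -> 3; P -> 5; K -> 2.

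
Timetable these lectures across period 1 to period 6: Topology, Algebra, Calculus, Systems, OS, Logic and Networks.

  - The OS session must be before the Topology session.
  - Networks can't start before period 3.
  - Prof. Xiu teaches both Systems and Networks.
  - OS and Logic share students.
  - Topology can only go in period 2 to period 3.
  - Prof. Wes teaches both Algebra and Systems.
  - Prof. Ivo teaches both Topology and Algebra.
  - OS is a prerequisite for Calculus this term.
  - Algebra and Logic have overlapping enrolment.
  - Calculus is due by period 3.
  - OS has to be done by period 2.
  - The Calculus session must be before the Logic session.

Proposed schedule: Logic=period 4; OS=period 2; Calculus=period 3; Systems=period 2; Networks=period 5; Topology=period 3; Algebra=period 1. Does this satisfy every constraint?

Yes

Prof. Ivo teaches both Topology and Algebra — holds.
OS is a prerequisite for Calculus this term — holds.
Prof. Wes teaches both Algebra and Systems — holds.
Networks can't start before period 3 — holds.
OS has to be done by period 2 — holds.
Topology can only go in period 2 to period 3 — holds.
OS and Logic share students — holds.
Algebra and Logic have overlapping enrolment — holds.
The OS session must be before the Topology session — holds.
Calculus is due by period 3 — holds.
The Calculus session must be before the Logic session — holds.
Prof. Xiu teaches both Systems and Networks — holds.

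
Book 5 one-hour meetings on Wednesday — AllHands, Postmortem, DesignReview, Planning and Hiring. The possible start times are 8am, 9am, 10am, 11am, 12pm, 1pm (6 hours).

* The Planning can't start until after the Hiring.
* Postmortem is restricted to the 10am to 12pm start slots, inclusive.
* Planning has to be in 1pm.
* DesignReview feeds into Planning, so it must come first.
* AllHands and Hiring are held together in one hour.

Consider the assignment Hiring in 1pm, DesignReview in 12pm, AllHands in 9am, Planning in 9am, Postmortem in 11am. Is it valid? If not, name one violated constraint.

Planning has to be in 1pm — violated.
Postmortem is restricted to the 10am to 12pm start slots, inclusive — holds.
DesignReview feeds into Planning, so it must come first — violated.
AllHands and Hiring are held together in one hour — violated.
The Planning can't start until after the Hiring — violated.

No — it violates: The Planning can't start until after the Hiring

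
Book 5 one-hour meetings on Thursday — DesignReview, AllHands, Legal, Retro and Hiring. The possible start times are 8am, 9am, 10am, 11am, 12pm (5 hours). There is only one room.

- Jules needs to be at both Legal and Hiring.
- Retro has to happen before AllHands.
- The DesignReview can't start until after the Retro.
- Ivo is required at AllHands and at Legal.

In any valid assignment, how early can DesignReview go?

9am

Precedence pushes DesignReview to at least 9am.
DesignReview at 9am is achievable: Retro -> 8am, AllHands -> 10am, Hiring -> 12pm, DesignReview -> 9am, Legal -> 11am.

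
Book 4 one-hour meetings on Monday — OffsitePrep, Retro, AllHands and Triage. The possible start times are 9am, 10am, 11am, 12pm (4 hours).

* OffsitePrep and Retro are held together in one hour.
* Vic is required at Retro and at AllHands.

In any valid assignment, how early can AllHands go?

9am

AllHands at 9am is achievable: Triage in 9am, AllHands in 9am, Retro in 10am, OffsitePrep in 10am.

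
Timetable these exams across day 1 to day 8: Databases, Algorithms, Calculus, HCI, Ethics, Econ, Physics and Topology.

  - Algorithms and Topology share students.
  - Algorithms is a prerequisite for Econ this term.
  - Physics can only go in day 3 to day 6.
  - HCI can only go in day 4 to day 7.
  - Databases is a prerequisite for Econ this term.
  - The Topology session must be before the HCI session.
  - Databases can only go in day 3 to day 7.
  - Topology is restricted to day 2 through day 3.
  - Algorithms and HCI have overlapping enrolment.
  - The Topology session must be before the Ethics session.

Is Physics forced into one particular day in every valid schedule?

Physics can be day 3 (e.g. Algorithms=day 1, Ethics=day 3, Topology=day 2, Econ=day 4, HCI=day 4, Databases=day 3, Calculus=day 1, Physics=day 3) or day 4 (e.g. Topology in day 2, HCI in day 4, Physics in day 4, Calculus in day 1, Ethics in day 3, Databases in day 3, Algorithms in day 1, Econ in day 4).

No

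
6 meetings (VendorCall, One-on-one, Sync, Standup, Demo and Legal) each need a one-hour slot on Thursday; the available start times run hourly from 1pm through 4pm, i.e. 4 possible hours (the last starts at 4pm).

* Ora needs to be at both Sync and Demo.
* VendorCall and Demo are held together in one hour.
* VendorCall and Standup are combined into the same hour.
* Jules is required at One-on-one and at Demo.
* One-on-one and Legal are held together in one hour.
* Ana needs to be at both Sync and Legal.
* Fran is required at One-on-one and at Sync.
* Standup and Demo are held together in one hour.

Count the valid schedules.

24

Splitting on VendorCall: it can be 1pm (6), 2pm (6), 3pm (6), 4pm (6). Listing each branch's schedules as (One-on-one, Sync, Standup, Demo, Legal):
VendorCall=1pm: (2pm,3pm,1pm,1pm,2pm) (2pm,4pm,1pm,1pm,2pm) (3pm,2pm,1pm,1pm,3pm) (3pm,4pm,1pm,1pm,3pm) (4pm,2pm,1pm,1pm,4pm) (4pm,3pm,1pm,1pm,4pm) — 6.
VendorCall=2pm: (1pm,3pm,2pm,2pm,1pm) (1pm,4pm,2pm,2pm,1pm) (3pm,1pm,2pm,2pm,3pm) (3pm,4pm,2pm,2pm,3pm) (4pm,1pm,2pm,2pm,4pm) (4pm,3pm,2pm,2pm,4pm) — 6.
VendorCall=3pm: (1pm,2pm,3pm,3pm,1pm) (1pm,4pm,3pm,3pm,1pm) (2pm,1pm,3pm,3pm,2pm) (2pm,4pm,3pm,3pm,2pm) (4pm,1pm,3pm,3pm,4pm) (4pm,2pm,3pm,3pm,4pm) — 6.
VendorCall=4pm: (1pm,2pm,4pm,4pm,1pm) (1pm,3pm,4pm,4pm,1pm) (2pm,1pm,4pm,4pm,2pm) (2pm,3pm,4pm,4pm,2pm) (3pm,1pm,4pm,4pm,3pm) (3pm,2pm,4pm,4pm,3pm) — 6.
Summing: 6 + 6 + 6 + 6 = 24.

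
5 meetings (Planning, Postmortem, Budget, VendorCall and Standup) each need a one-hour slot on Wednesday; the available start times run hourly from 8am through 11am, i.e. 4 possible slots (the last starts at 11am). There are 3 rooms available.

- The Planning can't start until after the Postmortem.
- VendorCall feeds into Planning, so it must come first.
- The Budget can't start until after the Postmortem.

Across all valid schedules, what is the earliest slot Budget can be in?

Precedence pushes Budget to at least 9am.
Budget at 9am is achievable: Budget -> 9am, VendorCall -> 8am, Planning -> 9am, Postmortem -> 8am, Standup -> 8am.

9am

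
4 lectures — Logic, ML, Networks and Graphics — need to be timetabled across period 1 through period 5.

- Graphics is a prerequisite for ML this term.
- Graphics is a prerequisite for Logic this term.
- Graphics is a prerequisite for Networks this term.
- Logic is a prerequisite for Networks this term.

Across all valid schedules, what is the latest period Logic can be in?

Precedence pushes Logic to at least period 2; downstream work caps Logic at period 4.
Logic at period 4 is achievable: Graphics=period 1, Logic=period 4, ML=period 2, Networks=period 5.

period 4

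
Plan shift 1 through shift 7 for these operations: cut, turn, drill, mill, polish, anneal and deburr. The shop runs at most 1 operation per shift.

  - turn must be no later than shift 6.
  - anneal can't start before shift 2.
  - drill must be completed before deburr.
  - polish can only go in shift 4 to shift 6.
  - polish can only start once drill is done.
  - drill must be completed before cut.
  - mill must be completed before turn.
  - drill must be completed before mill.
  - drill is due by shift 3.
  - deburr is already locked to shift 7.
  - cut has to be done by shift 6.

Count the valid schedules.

36

Splitting on cut: it can be shift 2 (9), shift 3 (9), shift 4 (6), shift 5 (6), shift 6 (6). Listing each branch's schedules as (turn, drill, mill, polish, anneal, deburr) by shift number:
cut=shift 2: (4,1,3,5,6,7) (4,1,3,6,5,7) (5,1,3,4,6,7) (5,1,3,6,4,7) (5,1,4,6,3,7) (6,1,3,4,5,7) (6,1,3,5,4,7) (6,1,4,5,3,7) (6,1,5,4,3,7) — 9.
cut=shift 3: (4,1,2,5,6,7) (4,1,2,6,5,7) (5,1,2,4,6,7) (5,1,2,6,4,7) (5,1,4,6,2,7) (6,1,2,4,5,7) (6,1,2,5,4,7) (6,1,4,5,2,7) (6,1,5,4,2,7) — 9.
cut=shift 4: (3,1,2,5,6,7) (3,1,2,6,5,7) (5,1,2,6,3,7) (5,1,3,6,2,7) (6,1,2,5,3,7) (6,1,3,5,2,7) — 6.
cut=shift 5: (3,1,2,4,6,7) (3,1,2,6,4,7) (4,1,2,6,3,7) (4,1,3,6,2,7) (6,1,2,4,3,7) (6,1,3,4,2,7) — 6.
cut=shift 6: (3,1,2,4,5,7) (3,1,2,5,4,7) (4,1,2,5,3,7) (4,1,3,5,2,7) (5,1,2,4,3,7) (5,1,3,4,2,7) — 6.
Summing: 9 + 9 + 6 + 6 + 6 = 36.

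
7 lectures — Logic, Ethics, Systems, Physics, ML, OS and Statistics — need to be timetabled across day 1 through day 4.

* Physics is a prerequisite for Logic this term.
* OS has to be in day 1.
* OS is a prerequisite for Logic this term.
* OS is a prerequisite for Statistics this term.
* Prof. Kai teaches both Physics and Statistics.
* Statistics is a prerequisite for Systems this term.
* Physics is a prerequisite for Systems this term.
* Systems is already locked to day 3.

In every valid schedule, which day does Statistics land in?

day 2

OS is fixed at day 1 and must come before Statistics, so Statistics is at least day 2.
Systems is fixed at day 3 and must come after Statistics, so Statistics is at most day 2.
So Statistics must be day 2.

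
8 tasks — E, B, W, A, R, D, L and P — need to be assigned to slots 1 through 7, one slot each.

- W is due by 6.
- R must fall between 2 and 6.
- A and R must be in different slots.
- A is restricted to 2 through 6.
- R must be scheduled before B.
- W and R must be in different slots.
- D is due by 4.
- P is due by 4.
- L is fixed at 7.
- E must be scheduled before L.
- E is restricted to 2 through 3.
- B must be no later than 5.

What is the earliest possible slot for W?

W's own window allows nothing later than 6.
W at 1 is achievable: B -> 3, D -> 1, L -> 7, E -> 2, W -> 1, R -> 2, P -> 1, A -> 3.

1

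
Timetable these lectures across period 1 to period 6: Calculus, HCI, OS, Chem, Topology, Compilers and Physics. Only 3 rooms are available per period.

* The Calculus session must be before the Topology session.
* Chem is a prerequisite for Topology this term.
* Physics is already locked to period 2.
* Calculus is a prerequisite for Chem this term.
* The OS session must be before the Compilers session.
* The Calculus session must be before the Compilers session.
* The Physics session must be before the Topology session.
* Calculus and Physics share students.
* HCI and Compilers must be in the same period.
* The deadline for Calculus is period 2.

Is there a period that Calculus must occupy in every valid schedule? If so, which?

period 1

Calculus's window is period 1–period 2.
Physics is fixed at period 2, and Calculus can't share a period with Physics.
So Calculus must be period 1.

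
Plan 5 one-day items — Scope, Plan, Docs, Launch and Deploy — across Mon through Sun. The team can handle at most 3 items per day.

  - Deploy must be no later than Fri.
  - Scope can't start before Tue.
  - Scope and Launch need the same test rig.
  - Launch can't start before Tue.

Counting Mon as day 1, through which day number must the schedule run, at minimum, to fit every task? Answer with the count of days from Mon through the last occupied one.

With at most 3 per day and 5 tasks, at least 2 days are needed.
Scope can't be placed before Tue — that is day 2 counting from Mon — so the schedule must run through at least 2 days.
Could 2 days be enough, i.e. nothing placed later than Tue? No: Scope's window within 2 days is {Tue}; Launch's window within 2 days is {Tue}; Launch can't share with Scope (Tue) → nothing is left.
So 2 days is not enough.
3 works (last occupied day: Wed): for example Docs=Mon; Deploy=Mon; Plan=Mon; Scope=Tue; Launch=Wed.

3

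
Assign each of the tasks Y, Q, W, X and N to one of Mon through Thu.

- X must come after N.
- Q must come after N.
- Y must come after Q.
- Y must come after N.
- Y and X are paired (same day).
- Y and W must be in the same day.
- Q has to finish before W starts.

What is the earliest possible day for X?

Wed

X must be in the same day as Y, which can't be before Wed, so X is at least Wed.
X at Wed is achievable: Q -> Tue, X -> Wed, N -> Mon, W -> Wed, Y -> Wed.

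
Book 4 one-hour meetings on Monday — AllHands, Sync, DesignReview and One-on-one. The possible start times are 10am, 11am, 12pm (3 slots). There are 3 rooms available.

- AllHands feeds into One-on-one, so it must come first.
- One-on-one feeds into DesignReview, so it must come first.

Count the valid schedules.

3

Enumerating: AllHands=10am; One-on-one=11am; DesignReview=12pm; Sync=10am | DesignReview -> 12pm; AllHands -> 10am; Sync -> 11am; One-on-one -> 11am | One-on-one in 11am; Sync in 12pm; DesignReview in 12pm; AllHands in 10am.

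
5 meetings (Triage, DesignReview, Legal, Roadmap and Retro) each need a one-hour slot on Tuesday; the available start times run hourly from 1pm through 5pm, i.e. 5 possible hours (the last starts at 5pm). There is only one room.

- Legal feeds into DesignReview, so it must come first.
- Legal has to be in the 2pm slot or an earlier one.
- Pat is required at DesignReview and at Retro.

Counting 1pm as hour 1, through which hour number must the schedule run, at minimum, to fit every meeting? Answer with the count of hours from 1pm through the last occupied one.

5

The precedence chain requires at least 2 distinct hours.
With at most 1 per hour and 5 meetings, at least 5 hours are needed.
5 works (last occupied hour: 5pm): for example DesignReview in 2pm; Legal in 1pm; Roadmap in 4pm; Triage in 3pm; Retro in 5pm.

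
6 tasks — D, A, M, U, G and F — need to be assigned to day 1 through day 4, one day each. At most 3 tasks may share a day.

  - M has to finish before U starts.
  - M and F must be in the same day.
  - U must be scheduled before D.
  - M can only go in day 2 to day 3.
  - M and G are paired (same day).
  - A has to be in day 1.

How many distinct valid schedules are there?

1

Enumerating: D in day 4; F in day 2; A in day 1; G in day 2; U in day 3; M in day 2.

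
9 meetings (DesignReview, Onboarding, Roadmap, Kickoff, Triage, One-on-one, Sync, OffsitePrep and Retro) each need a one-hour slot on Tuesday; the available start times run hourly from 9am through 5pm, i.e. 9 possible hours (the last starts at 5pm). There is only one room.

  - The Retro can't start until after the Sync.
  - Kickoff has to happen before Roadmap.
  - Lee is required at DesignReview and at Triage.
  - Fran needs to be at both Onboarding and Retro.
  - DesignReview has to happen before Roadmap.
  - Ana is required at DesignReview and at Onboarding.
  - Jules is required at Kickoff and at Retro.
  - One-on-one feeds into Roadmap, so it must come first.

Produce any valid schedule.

OffsitePrep -> 5pm; DesignReview -> 9am; Sync -> 1pm; Kickoff -> 10am; Triage -> 4pm; Onboarding -> 3pm; One-on-one -> 11am; Retro -> 2pm; Roadmap -> 12pm

Checking: Sync(1pm) before Retro(2pm); DesignReview(9am) before Roadmap(12pm); One-on-one(11am) before Roadmap(12pm); Kickoff(10am) before Roadmap(12pm); Kickoff(10am) != Retro(2pm); Onboarding(3pm) != Retro(2pm); DesignReview(9am) != Triage(4pm); DesignReview(9am) != Onboarding(3pm); max 1 per hour (cap 1).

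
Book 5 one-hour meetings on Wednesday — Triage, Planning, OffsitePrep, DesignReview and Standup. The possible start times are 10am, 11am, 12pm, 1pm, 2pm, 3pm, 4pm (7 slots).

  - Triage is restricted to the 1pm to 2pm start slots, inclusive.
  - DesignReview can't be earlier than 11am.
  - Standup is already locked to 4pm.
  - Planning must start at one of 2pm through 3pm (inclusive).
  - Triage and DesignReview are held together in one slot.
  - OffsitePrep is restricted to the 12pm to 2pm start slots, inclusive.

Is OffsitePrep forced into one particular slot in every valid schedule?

OffsitePrep can be 12pm (e.g. Triage -> 1pm; Standup -> 4pm; DesignReview -> 1pm; OffsitePrep -> 12pm; Planning -> 2pm) or 1pm (e.g. DesignReview=1pm, Triage=1pm, OffsitePrep=1pm, Planning=2pm, Standup=4pm).

No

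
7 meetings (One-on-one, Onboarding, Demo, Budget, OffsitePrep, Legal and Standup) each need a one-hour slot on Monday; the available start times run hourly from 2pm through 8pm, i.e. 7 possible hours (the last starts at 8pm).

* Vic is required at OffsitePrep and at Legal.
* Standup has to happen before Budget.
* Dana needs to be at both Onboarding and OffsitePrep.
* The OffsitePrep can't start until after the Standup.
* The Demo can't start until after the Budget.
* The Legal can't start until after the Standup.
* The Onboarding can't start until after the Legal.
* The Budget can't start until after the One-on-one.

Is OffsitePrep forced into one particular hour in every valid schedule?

OffsitePrep can be 3pm (e.g. Demo=4pm; Legal=4pm; One-on-one=2pm; OffsitePrep=3pm; Standup=2pm; Budget=3pm; Onboarding=5pm) or 4pm (e.g. Standup=2pm; OffsitePrep=4pm; Budget=3pm; Onboarding=5pm; One-on-one=2pm; Legal=3pm; Demo=4pm).

No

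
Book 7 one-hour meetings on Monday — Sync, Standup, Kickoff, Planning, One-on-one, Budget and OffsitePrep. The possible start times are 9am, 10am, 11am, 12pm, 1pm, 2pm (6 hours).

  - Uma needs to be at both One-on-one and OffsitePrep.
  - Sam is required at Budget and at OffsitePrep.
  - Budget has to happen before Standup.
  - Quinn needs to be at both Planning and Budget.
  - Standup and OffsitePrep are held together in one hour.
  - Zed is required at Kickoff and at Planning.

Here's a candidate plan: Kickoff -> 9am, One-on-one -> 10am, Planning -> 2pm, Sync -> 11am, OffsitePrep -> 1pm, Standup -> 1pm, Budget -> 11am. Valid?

Sam is required at Budget and at OffsitePrep — holds.
Zed is required at Kickoff and at Planning — holds.
Budget has to happen before Standup — holds.
Uma needs to be at both One-on-one and OffsitePrep — holds.
Quinn needs to be at both Planning and Budget — holds.
Standup and OffsitePrep are held together in one hour — holds.

Yes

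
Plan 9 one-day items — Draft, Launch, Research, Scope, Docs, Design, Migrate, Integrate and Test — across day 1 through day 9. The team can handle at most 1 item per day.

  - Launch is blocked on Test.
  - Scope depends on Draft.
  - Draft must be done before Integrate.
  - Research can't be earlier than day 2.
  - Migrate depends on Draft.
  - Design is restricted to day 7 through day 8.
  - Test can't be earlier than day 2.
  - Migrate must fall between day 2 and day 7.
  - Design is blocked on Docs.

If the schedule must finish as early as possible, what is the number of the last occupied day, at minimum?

The precedence chain requires at least 2 distinct days.
With at most 1 per day and 9 work items, at least 9 days are needed.
Design can't be placed before day 7, so the schedule must run through at least day 7.
9 works (last occupied day: day 9): for example Design in day 7; Docs in day 6; Draft in day 1; Test in day 3; Scope in day 8; Migrate in day 2; Research in day 4; Integrate in day 9; Launch in day 5.

day 9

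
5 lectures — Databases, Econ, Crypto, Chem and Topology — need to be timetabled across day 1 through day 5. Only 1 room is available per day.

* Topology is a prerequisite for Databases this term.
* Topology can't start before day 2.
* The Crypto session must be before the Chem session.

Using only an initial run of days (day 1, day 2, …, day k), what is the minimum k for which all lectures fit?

The precedence chain requires at least 2 distinct days.
With at most 1 per day and 5 lectures, at least 5 days are needed.
Propagating the time windows through the other constraints, Databases can't land before day 3, so the schedule must run through at least day 3.
5 works (last occupied day: day 5): for example Crypto=day 1; Databases=day 3; Econ=day 5; Chem=day 4; Topology=day 2.

5 days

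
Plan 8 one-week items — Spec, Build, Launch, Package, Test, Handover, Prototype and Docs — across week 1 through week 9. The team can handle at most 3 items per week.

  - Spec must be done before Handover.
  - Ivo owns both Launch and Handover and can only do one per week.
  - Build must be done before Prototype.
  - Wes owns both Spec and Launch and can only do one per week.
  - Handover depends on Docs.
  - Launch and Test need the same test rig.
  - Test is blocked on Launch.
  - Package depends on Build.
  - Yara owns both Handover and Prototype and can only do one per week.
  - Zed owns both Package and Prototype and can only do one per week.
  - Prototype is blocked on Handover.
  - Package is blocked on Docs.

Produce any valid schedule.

Test=week 4, Handover=week 2, Spec=week 1, Launch=week 3, Prototype=week 3, Package=week 2, Build=week 1, Docs=week 1

Checking: Spec(week 1) before Handover(week 2); Build(week 1) before Package(week 2); Build(week 1) before Prototype(week 3); Launch(week 3) before Test(week 4); Docs(week 1) before Handover(week 2); Handover(week 2) before Prototype(week 3); Docs(week 1) before Package(week 2); Package(week 2) != Prototype(week 3); Launch(week 3) != Handover(week 2); Launch(week 3) != Test(week 4); Handover(week 2) != Prototype(week 3); Spec(week 1) != Launch(week 3); max 3 per week (cap 3).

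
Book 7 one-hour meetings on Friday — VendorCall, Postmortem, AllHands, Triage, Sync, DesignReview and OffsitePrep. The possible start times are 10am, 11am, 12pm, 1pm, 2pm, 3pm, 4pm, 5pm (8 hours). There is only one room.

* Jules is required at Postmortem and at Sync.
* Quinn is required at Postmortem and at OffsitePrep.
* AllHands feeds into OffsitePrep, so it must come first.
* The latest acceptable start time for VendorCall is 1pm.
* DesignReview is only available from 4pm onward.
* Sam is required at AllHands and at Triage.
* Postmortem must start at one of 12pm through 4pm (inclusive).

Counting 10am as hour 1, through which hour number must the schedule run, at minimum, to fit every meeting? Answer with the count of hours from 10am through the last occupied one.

7 hours

The precedence chain requires at least 2 distinct hours.
With at most 1 per hour and 7 meetings, at least 7 hours are needed.
DesignReview can't be placed before 4pm — that is hour 7 counting from 10am — so the schedule must run through at least 7 hours.
7 works (last occupied hour: 4pm): for example DesignReview in 4pm, AllHands in 11am, Triage in 2pm, Postmortem in 12pm, Sync in 3pm, VendorCall in 10am, OffsitePrep in 1pm.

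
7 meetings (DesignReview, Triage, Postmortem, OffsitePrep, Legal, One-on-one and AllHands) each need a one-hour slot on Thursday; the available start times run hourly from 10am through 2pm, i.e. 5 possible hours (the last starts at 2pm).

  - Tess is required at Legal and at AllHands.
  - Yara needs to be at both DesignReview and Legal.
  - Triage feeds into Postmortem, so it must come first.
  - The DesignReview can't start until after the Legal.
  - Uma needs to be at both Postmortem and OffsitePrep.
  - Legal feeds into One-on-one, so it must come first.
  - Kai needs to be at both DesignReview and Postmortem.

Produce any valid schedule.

AllHands=11am, One-on-one=11am, OffsitePrep=10am, Triage=10am, Postmortem=12pm, Legal=10am, DesignReview=11am

Checking: Triage(10am) before Postmortem(12pm); Legal(10am) before DesignReview(11am); Legal(10am) before One-on-one(11am); DesignReview(11am) != Postmortem(12pm); DesignReview(11am) != Legal(10am); Legal(10am) != AllHands(11am); Postmortem(12pm) != OffsitePrep(10am).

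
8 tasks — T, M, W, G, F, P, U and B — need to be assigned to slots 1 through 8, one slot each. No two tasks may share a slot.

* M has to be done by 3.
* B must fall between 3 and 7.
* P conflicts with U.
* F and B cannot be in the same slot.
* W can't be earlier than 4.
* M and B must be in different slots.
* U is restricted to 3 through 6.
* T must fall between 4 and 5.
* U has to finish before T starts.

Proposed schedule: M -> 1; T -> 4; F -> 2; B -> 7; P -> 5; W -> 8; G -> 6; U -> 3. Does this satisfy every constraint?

Yes, all constraints hold

U is restricted to 3 through 6 — holds.
P conflicts with U — holds.
M has to be done by 3 — holds.
No two tasks may share a slot — holds.
T must fall between 4 and 5 — holds.
U has to finish before T starts — holds.
W can't be earlier than 4 — holds.
B must fall between 3 and 7 — holds.
M and B must be in different slots — holds.
F and B cannot be in the same slot — holds.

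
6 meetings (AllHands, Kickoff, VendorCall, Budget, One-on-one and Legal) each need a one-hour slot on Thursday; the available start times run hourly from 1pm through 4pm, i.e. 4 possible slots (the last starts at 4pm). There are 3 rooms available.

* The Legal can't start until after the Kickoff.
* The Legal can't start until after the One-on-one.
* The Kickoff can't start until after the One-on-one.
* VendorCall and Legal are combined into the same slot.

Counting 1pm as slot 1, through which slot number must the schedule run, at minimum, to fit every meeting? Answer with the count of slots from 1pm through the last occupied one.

3

The precedence chain requires at least 3 distinct slots.
With at most 3 per slot and 6 meetings, at least 2 slots are needed.
3 works (last occupied slot: 3pm): for example AllHands in 1pm, One-on-one in 1pm, Kickoff in 2pm, Legal in 3pm, Budget in 1pm, VendorCall in 3pm.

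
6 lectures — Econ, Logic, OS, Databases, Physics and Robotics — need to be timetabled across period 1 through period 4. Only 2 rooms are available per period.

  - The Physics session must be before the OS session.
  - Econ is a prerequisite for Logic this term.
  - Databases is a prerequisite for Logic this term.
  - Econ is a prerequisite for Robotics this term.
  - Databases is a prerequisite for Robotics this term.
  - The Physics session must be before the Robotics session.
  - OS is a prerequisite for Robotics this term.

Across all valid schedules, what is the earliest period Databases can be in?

period 1

Downstream work caps Databases at period 3.
Databases at period 1 is achievable: Econ in period 2; Robotics in period 3; Logic in period 3; Physics in period 1; OS in period 2; Databases in period 1.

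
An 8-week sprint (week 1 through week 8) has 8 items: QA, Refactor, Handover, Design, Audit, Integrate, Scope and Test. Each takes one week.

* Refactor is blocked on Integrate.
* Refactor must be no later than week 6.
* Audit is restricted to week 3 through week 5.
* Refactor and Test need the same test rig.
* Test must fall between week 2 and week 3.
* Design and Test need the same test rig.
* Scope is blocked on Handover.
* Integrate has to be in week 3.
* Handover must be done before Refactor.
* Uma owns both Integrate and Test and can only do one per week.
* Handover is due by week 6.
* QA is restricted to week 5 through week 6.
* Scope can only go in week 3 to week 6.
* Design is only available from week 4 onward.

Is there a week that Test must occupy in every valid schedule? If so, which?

week 2

Test's window is week 2–week 3.
Integrate is fixed at week 3, and Test can't share a week with Integrate.
So Test must be week 2.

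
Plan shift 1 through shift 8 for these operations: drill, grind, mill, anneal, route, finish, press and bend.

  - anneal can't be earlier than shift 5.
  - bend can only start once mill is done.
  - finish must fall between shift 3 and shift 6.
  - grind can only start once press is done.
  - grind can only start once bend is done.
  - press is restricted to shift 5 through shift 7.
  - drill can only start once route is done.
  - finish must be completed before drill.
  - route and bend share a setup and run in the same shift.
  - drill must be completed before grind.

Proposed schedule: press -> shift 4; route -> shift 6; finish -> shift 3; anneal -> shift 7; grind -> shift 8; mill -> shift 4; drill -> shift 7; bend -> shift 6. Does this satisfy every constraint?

bend can only start once mill is done — holds.
route and bend share a setup and run in the same shift — holds.
finish must fall between shift 3 and shift 6 — holds.
drill must be completed before grind — holds.
press is restricted to shift 5 through shift 7 — violated.
grind can only start once bend is done — holds.
grind can only start once press is done — holds.
finish must be completed before drill — holds.
anneal can't be earlier than shift 5 — holds.
drill can only start once route is done — holds.

Invalid. press is restricted to shift 5 through shift 7.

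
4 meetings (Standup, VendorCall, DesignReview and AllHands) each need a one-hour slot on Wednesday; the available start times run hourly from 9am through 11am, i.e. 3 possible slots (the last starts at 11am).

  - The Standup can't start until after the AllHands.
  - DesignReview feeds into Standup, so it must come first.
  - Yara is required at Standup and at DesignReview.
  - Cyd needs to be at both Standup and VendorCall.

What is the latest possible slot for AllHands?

Downstream work caps AllHands at 10am.
AllHands at 10am is achievable: DesignReview in 9am; VendorCall in 9am; Standup in 11am; AllHands in 10am.

10am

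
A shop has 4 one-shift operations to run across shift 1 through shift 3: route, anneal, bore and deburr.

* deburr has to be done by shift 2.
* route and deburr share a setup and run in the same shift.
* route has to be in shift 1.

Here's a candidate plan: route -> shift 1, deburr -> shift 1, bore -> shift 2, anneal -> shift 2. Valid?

route and deburr share a setup and run in the same shift — holds.
route has to be in shift 1 — holds.
deburr has to be done by shift 2 — holds.

Yes, all constraints hold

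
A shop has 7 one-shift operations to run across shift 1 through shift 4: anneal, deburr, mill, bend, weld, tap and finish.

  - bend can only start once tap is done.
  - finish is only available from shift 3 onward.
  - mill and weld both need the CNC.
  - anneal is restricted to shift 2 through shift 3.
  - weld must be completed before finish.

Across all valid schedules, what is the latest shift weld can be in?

shift 3

Downstream work caps weld at shift 3.
weld at shift 3 is achievable: weld=shift 3, deburr=shift 1, anneal=shift 2, finish=shift 4, tap=shift 1, bend=shift 2, mill=shift 1.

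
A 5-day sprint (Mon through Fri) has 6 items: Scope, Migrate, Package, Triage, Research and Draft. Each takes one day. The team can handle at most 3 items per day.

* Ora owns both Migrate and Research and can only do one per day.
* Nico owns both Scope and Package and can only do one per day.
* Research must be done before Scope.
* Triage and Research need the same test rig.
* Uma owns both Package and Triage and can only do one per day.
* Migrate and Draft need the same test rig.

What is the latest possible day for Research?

Downstream work caps Research at Thu.
Research at Thu is achievable: Triage -> Tue; Migrate -> Mon; Research -> Thu; Draft -> Tue; Package -> Mon; Scope -> Fri.

Thu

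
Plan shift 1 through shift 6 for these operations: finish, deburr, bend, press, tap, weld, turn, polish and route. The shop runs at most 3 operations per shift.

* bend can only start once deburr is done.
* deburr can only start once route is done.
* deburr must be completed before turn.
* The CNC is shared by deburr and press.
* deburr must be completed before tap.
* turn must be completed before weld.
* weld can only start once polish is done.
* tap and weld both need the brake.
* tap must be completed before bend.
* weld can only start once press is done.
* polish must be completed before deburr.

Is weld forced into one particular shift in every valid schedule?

weld can be shift 4 (e.g. tap=shift 3; turn=shift 3; bend=shift 4; deburr=shift 2; polish=shift 1; route=shift 1; weld=shift 4; finish=shift 2; press=shift 1) or shift 5 (e.g. weld -> shift 5; bend -> shift 4; press -> shift 1; polish -> shift 1; finish -> shift 2; deburr -> shift 2; turn -> shift 3; route -> shift 1; tap -> shift 3).

No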